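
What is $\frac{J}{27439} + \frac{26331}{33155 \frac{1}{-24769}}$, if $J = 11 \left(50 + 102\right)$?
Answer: $- \frac{17895455642461}{909740045} \approx -19671.0$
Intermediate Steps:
$J = 1672$ ($J = 11 \cdot 152 = 1672$)
$\frac{J}{27439} + \frac{26331}{33155 \frac{1}{-24769}} = \frac{1672}{27439} + \frac{26331}{33155 \frac{1}{-24769}} = 1672 \cdot \frac{1}{27439} + \frac{26331}{33155 \left(- \frac{1}{24769}\right)} = \frac{1672}{27439} + \frac{26331}{- \frac{33155}{24769}} = \frac{1672}{27439} + 26331 \left(- \frac{24769}{33155}\right) = \frac{1672}{27439} - \frac{652192539}{33155} = - \frac{17895455642461}{909740045}$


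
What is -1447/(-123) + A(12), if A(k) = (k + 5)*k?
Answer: 26539/123 ≈ 215.76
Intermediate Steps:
A(k) = k*(5 + k) (A(k) = (5 + k)*k = k*(5 + k))
-1447/(-123) + A(12) = -1447/(-123) + 12*(5 + 12) = -1/123*(-1447) + 12*17 = 1447/123 + 204 = 26539/123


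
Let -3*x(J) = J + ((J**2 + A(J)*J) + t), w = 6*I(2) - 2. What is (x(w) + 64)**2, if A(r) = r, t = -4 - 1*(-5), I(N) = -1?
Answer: 5041/9 ≈ 560.11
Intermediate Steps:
t = 1 (t = -4 + 5 = 1)
w = -8 (w = 6*(-1) - 2 = -6 - 2 = -8)
x(J) = -1/3 - 2*J**2/3 - J/3 (x(J) = -(J + ((J**2 + J*J) + 1))/3 = -(J + ((J**2 + J**2) + 1))/3 = -(J + (2*J**2 + 1))/3 = -(J + (1 + 2*J**2))/3 = -(1 + J + 2*J**2)/3 = -1/3 - 2*J**2/3 - J/3)
(x(w) + 64)**2 = ((-1/3 - 2/3*(-8)**2 - 1/3*(-8)) + 64)**2 = ((-1/3 - 2/3*64 + 8/3) + 64)**2 = ((-1/3 - 128/3 + 8/3) + 64)**2 = (-121/3 + 64)**2 = (71/3)**2 = 5041/9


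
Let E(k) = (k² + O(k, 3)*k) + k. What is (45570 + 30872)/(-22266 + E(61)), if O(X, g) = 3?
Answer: -76442/18301 ≈ -4.1769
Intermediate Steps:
E(k) = k² + 4*k (E(k) = (k² + 3*k) + k = k² + 4*k)
(45570 + 30872)/(-22266 + E(61)) = (45570 + 30872)/(-22266 + 61*(4 + 61)) = 76442/(-22266 + 61*65) = 76442/(-22266 + 3965) = 76442/(-18301) = 76442*(-1/18301) = -76442/18301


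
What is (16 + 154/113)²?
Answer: 3849444/12769 ≈ 301.47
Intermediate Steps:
(16 + 154/113)² = (1962/113)² = 3849444/12769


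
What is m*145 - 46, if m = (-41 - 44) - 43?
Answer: -18606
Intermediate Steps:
m = -128 (m = -85 - 43 = -128)
m*145 - 46 = -128*145 - 46 = -18560 - 46 = -18606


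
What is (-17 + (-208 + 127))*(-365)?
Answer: 35770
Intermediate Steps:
(-17 + (-208 + 127))*(-365) = (-17 - 81)*(-365) = -98*(-365) = 35770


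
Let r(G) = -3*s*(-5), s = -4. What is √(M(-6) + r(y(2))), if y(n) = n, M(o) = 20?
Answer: 2*I*√10 ≈ 6.3246*I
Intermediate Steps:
r(G) = -60 (r(G) = -3*(-4)*(-5) = 12*(-5) = -60)
√(M(-6) + r(y(2))) = √(20 - 60) = √(-40) = 2*I*√10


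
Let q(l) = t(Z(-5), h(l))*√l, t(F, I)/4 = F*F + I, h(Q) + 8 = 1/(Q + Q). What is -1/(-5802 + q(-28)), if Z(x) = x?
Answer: 13538/78848943 + 317*I*√7/78848943 ≈ 0.0001717 + 1.0637e-5*I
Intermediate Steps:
h(Q) = -8 + 1/(2*Q) (h(Q) = -8 + 1/(Q + Q) = -8 + 1/(2*Q))
t(F, I) = 4*I + 4*F² (t(F, I) = 4*(F*F + I) = 4*(F² + I) = 4*(I + F²) = 4*I + 4*F²)
q(l) = √l*(68 + 2/l) (q(l) = (4*(-8 + 1/(2*l)) + 4*(-5)²)*√l = ((-32 + 2/l) + 4*25)*√l = ((-32 + 2/l) + 100)*√l = (68 + 2/l)*√l = √l*(68 + 2/l))
-1/(-5802 + q(-28)) = -1/(-5802 + 2*(1 + 34*(-28))/√(-28)) = -1/(-5802 + 2*(-I*√7/14)*(1 - 952)) = -1/(-5802 + 2*(-I*√7/14)*(-951)) = -1/(-5802 + 951*I*√7/7)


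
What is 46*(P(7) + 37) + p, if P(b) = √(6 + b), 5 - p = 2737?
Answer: -1030 + 46*√13 ≈ -864.14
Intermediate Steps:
p = -2732 (p = 5 - 1*2737 = 5 - 2737 = -2732)
46*(P(7) + 37) + p = 46*(√(6 + 7) + 37) - 2732 = 46*(√13 + 37) - 2732 = 46*(37 + √13) - 2732 = (1702 + 46*√13) - 2732 = -1030 + 46*√13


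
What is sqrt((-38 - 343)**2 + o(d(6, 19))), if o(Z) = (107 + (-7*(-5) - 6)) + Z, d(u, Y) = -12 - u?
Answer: sqrt(145279) ≈ 381.15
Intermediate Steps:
o(Z) = 136 + Z (o(Z) = (107 + (35 - 6)) + Z = (107 + 29) + Z = 136 + Z)
sqrt((-38 - 343)**2 + o(d(6, 19))) = sqrt((-38 - 343)**2 + (136 + (-12 - 1*6))) = sqrt((-381)**2 + (136 + (-12 - 6))) = sqrt(145161 + (136 - 18)) = sqrt(145161 + 118) = sqrt(145279)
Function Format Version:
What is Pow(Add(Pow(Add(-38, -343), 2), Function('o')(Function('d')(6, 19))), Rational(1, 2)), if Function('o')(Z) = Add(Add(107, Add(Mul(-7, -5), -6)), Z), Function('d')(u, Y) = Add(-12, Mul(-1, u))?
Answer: Pow(145279, Rational(1, 2)) ≈ 381.15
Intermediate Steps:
Function('o')(Z) = Add(136, Z) (Function('o')(Z) = Add(Add(107, Add(35, -6)), Z) = Add(Add(107, 29), Z) = Add(136, Z))
Pow(Add(Pow(Add(-38, -343), 2), Function('o')(Function('d')(6, 19))), Rational(1, 2)) = Pow(Add(Pow(Add(-38, -343), 2), Add(136, Add(-12, Mul(-1, 6)))), Rational(1, 2)) = Pow(Add(Pow(-381, 2), Add(136, Add(-12, -6))), Rational(1, 2)) = Pow(Add(145161, Add(136, -18)), Rational(1, 2)) = Pow(Add(145161, 118), Rational(1, 2)) = Pow(145279, Rational(1, 2))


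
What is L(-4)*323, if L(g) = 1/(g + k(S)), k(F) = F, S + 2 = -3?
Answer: -323/9 ≈ -35.889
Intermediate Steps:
S = -5 (S = -2 - 3 = -5)
L(g) = 1/(-5 + g) (L(g) = 1/(g - 5) = 1/(-5 + g))
L(-4)*323 = 323/(-5 - 4) = 323/(-9) = -1/9*323 = -323/9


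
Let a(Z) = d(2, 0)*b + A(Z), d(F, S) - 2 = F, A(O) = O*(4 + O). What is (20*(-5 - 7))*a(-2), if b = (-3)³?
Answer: 26880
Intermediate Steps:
d(F, S) = 2 + F
b = -27
a(Z) = -108 + Z*(4 + Z) (a(Z) = (2 + 2)*(-27) + Z*(4 + Z) = 4*(-27) + Z*(4 + Z) = -108 + Z*(4 + Z))
(20*(-5 - 7))*a(-2) = (20*(-5 - 7))*(-108 - 2*(4 - 2)) = (20*(-12))*(-108 - 2*2) = -240*(-108 - 4) = -240*(-112) = 26880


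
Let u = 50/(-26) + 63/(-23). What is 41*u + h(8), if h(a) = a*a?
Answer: -38018/299 ≈ -127.15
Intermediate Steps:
u = -1394/299 (u = 50*(-1/26) + 63*(-1/23) = -25/13 - 63/23 = -1394/299 ≈ -4.6622)
h(a) = a²
41*u + h(8) = 41*(-1394/299) + 8² = -57154/299 + 64 = -38018/299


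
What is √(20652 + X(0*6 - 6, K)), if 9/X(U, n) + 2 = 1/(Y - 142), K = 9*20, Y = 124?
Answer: √28266594/37 ≈ 143.69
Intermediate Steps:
K = 180
X(U, n) = -162/37 (X(U, n) = 9/(-2 + 1/(124 - 142)) = 9/(-2 + 1/(-18)) = 9/(-2 - 1/18) = 9/(-37/18) = 9*(-18/37) = -162/37)
√(20652 + X(0*6 - 6, K)) = √(20652 - 162/37) = √(763962/37) = √28266594/37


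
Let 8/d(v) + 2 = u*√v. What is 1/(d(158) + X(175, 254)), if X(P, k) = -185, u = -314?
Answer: -720490081/133290664229 + 628*√158/133290664229 ≈ -0.0054053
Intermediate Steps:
d(v) = 8/(-2 - 314*√v)
1/(d(158) + X(175, 254)) = 1/(-4/(1 + 157*√158) - 185) = 1/(-185 - 4/(1 + 157*√158))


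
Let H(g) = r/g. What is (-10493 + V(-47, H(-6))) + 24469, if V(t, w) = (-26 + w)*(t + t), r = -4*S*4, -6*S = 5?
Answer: 149660/9 ≈ 16629.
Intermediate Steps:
S = -⅚ (S = -⅙*5 = -⅚ ≈ -0.83333)
r = 40/3 (r = -4*(-⅚)*4 = (10/3)*4 = 40/3 ≈ 13.333)
H(g) = 40/(3*g)
V(t, w) = 2*t*(-26 + w) (V(t, w) = (-26 + w)*(2*t) = 2*t*(-26 + w))
(-10493 + V(-47, H(-6))) + 24469 = (-10493 + 2*(-47)*(-26 + (40/3)/(-6))) + 24469 = (-10493 + 2*(-47)*(-26 + (40/3)*(-⅙))) + 24469 = (-10493 + 2*(-47)*(-26 - 20/9)) + 24469 = (-10493 + 2*(-47)*(-254/9)) + 24469 = (-10493 + 23876/9) + 24469 = -70561/9 + 24469 = 149660/9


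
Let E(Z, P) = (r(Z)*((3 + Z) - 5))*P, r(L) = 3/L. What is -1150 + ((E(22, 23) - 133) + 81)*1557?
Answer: 171076/11 ≈ 15552.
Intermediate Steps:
E(Z, P) = 3*P*(-2 + Z)/Z (E(Z, P) = ((3/Z)*((3 + Z) - 5))*P = ((3/Z)*(-2 + Z))*P = (3*(-2 + Z)/Z)*P = 3*P*(-2 + Z)/Z)
-1150 + ((E(22, 23) - 133) + 81)*1557 = -1150 + ((3*23*(-2 + 22)/22 - 133) + 81)*1557 = -1150 + ((3*23*(1/22)*20 - 133) + 81)*1557 = -1150 + ((690/11 - 133) + 81)*1557 = -1150 + (-773/11 + 81)*1557 = -1150 + (118/11)*1557 = -1150 + 183726/11 = 171076/11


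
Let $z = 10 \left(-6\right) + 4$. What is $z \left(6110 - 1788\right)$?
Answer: $-242032$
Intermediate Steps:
$z = -56$ ($z = -60 + 4 = -56$)
$z \left(6110 - 1788\right) = - 56 \left(6110 - 1788\right) = \left(-56\right) 4322 = -242032$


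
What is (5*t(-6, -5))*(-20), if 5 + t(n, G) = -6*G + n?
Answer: -1900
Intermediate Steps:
t(n, G) = -5 + n - 6*G (t(n, G) = -5 + (-6*G + n) = -5 + (n - 6*G) = -5 + n - 6*G)
(5*t(-6, -5))*(-20) = (5*(-5 - 6 - 6*(-5)))*(-20) = (5*(-5 - 6 + 30))*(-20) = (5*19)*(-20) = 95*(-20) = -1900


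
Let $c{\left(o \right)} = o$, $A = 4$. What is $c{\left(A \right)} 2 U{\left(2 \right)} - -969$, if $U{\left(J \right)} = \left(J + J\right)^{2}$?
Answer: $1097$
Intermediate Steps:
$U{\left(J \right)} = 4 J^{2}$ ($U{\left(J \right)} = \left(2 J\right)^{2} = 4 J^{2}$)
$c{\left(A \right)} 2 U{\left(2 \right)} - -969 = 4 \cdot 2 \cdot 4 \cdot 2^{2} - -969 = 8 \cdot 4 \cdot 4 + 969 = 8 \cdot 16 + 969 = 128 + 969 = 1097$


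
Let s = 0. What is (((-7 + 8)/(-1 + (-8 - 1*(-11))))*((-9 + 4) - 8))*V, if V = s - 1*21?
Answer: 273/2 ≈ 136.50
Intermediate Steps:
V = -21 (V = 0 - 1*21 = 0 - 21 = -21)
(((-7 + 8)/(-1 + (-8 - 1*(-11))))*((-9 + 4) - 8))*V = (((-7 + 8)/(-1 + (-8 - 1*(-11))))*((-9 + 4) - 8))*(-21) = ((1/(-1 + (-8 + 11)))*(-5 - 8))*(-21) = ((1/(-1 + 3))*(-13))*(-21) = ((1/2)*(-13))*(-21) = ((1*(½))*(-13))*(-21) = ((½)*(-13))*(-21) = -13/2*(-21) = 273/2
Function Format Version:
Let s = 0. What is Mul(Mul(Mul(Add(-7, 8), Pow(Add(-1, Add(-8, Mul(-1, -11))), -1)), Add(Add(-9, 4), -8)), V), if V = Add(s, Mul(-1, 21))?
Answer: Rational(273, 2) ≈ 136.50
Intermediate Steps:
V = -21 (V = Add(0, Mul(-1, 21)) = Add(0, -21) = -21)
Mul(Mul(Mul(Add(-7, 8), Pow(Add(-1, Add(-8, Mul(-1, -11))), -1)), Add(Add(-9, 4), -8)), V) = Mul(Mul(Mul(Add(-7, 8), Pow(Add(-1, Add(-8, Mul(-1, -11))), -1)), Add(Add(-9, 4), -8)), -21) = Mul(Mul(Mul(1, Pow(Add(-1, Add(-8, 11)), -1)), Add(-5, -8)), -21) = Mul(Mul(Mul(1, Pow(Add(-1, 3), -1)), -13), -21) = Mul(Mul(Mul(1, Pow(2, -1)), -13), -21) = Mul(Mul(Mul(1, Rational(1, 2)), -13), -21) = Mul(Mul(Rational(1, 2), -13), -21) = Mul(Rational(-13, 2), -21) = Rational(273, 2)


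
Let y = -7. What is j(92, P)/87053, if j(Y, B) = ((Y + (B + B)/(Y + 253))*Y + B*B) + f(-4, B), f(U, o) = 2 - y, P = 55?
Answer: 34582/261159 ≈ 0.13242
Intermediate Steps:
f(U, o) = 9 (f(U, o) = 2 - 1*(-7) = 2 + 7 = 9)
j(Y, B) = 9 + B**2 + Y*(Y + 2*B/(253 + Y)) (j(Y, B) = ((Y + (B + B)/(Y + 253))*Y + B*B) + 9 = ((Y + (2*B)/(253 + Y))*Y + B**2) + 9 = ((Y + 2*B/(253 + Y))*Y + B**2) + 9 = (Y*(Y + 2*B/(253 + Y)) + B**2) + 9 = (B**2 + Y*(Y + 2*B/(253 + Y))) + 9 = 9 + B**2 + Y*(Y + 2*B/(253 + Y)))
j(92, P)/87053 = ((2277 + 92**3 + 9*92 + 253*55**2 + 253*92**2 + 92*55**2 + 2*55*92)/(253 + 92))/87053 = ((2277 + 778688 + 828 + 253*3025 + 253*8464 + 92*3025 + 10120)/345)*(1/87053) = ((2277 + 778688 + 828 + 765325 + 2141392 + 278300 + 10120)/345)*(1/87053) = ((1/345)*3976930)*(1/87053) = (34582/3)*(1/87053) = 34582/261159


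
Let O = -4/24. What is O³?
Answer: -1/216 ≈ -0.0046296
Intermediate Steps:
O = -⅙ (O = -4*1/24 = -⅙ ≈ -0.16667)
O³ = (-⅙)³ = -1/216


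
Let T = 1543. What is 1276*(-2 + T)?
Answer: 1966316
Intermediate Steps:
1276*(-2 + T) = 1276*(-2 + 1543) = 1276*1541 = 1966316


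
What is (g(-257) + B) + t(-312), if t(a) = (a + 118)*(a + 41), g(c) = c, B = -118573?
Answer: -66256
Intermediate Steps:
t(a) = (41 + a)*(118 + a) (t(a) = (118 + a)*(41 + a) = (41 + a)*(118 + a))
(g(-257) + B) + t(-312) = (-257 - 118573) + (4838 + (-312)² + 159*(-312)) = -118830 + (4838 + 97344 - 49608) = -118830 + 52574 = -66256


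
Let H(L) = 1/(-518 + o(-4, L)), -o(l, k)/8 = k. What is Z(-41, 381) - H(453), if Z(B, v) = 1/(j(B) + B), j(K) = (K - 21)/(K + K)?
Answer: -42043/1708575 ≈ -0.024607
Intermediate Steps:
j(K) = (-21 + K)/(2*K) (j(K) = (-21 + K)/((2*K)) = (-21 + K)*(1/(2*K)) = (-21 + K)/(2*K))
Z(B, v) = 1/(B + (-21 + B)/(2*B)) (Z(B, v) = 1/((-21 + B)/(2*B) + B) = 1/(B + (-21 + B)/(2*B)))
o(l, k) = -8*k
H(L) = 1/(-518 - 8*L)
Z(-41, 381) - H(453) = 2*(-41)/(-21 - 41 + 2*(-41)²) - (-1)/(518 + 8*453) = 2*(-41)/(-21 - 41 + 2*1681) - (-1)/(518 + 3624) = 2*(-41)/(-21 - 41 + 3362) - (-1)/4142 = 2*(-41)/3300 - (-1)/4142 = 2*(-41)*(1/3300) - 1*(-1/4142) = -41/1650 + 1/4142 = -42043/1708575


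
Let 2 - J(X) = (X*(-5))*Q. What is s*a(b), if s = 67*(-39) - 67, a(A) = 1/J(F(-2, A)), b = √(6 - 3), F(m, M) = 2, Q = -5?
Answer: 335/6 ≈ 55.833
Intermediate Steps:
b = √3 ≈ 1.7320
J(X) = 2 - 25*X (J(X) = 2 - X*(-5)*(-5) = 2 - (-5*X)*(-5) = 2 - 25*X)
a(A) = -1/48 (a(A) = 1/(2 - 25*2) = 1/(2 - 50) = 1/(-48) = -1/48)
s = -2680 (s = -2613 - 67 = -2680)
s*a(b) = -2680*(-1/48) = 335/6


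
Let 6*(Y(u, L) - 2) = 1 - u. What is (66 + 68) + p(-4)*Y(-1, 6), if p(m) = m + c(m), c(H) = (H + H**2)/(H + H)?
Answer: 727/6 ≈ 121.17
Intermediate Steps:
c(H) = (H + H**2)/(2*H) (c(H) = (H + H**2)/((2*H)) = (H + H**2)*(1/(2*H)) = (H + H**2)/(2*H))
Y(u, L) = 13/6 - u/6 (Y(u, L) = 2 + (1 - u)/6 = 2 + (1/6 - u/6) = 13/6 - u/6)
p(m) = 1/2 + 3*m/2 (p(m) = m + (1/2 + m/2) = 1/2 + 3*m/2)
(66 + 68) + p(-4)*Y(-1, 6) = (66 + 68) + (1/2 + (3/2)*(-4))*(13/6 - 1/6*(-1)) = 134 + (1/2 - 6)*(13/6 + 1/6) = 134 - 11/2*7/3 = 134 - 77/6 = 727/6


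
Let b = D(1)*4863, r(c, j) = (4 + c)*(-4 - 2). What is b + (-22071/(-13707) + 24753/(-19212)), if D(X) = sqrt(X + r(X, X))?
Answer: 9415409/29259876 + 4863*I*sqrt(29) ≈ 0.32179 + 26188.0*I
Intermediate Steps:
r(c, j) = -24 - 6*c (r(c, j) = (4 + c)*(-6) = -24 - 6*c)
D(X) = sqrt(-24 - 5*X) (D(X) = sqrt(X + (-24 - 6*X)) = sqrt(-24 - 5*X))
b = 4863*I*sqrt(29) (b = sqrt(-24 - 5*1)*4863 = sqrt(-24 - 5)*4863 = sqrt(-29)*4863 = (I*sqrt(29))*4863 = 4863*I*sqrt(29) ≈ 26188.0*I)
b + (-22071/(-13707) + 24753/(-19212)) = 4863*I*sqrt(29) + (-22071/(-13707) + 24753/(-19212)) = 4863*I*sqrt(29) + (-22071*(-1/13707) + 24753*(-1/19212)) = 4863*I*sqrt(29) + (7357/4569 - 8251/6404) = 4863*I*sqrt(29) + 9415409/29259876 = 9415409/29259876 + 4863*I*sqrt(29)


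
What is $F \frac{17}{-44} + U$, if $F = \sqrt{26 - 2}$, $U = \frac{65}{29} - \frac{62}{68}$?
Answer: $\frac{1311}{986} - \frac{17 \sqrt{6}}{22} \approx -0.56317$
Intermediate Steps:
$U = \frac{1311}{986}$ ($U = 65 \cdot \frac{1}{29} - \frac{31}{34} = \frac{65}{29} - \frac{31}{34} = \frac{1311}{986} \approx 1.3296$)
$F = 2 \sqrt{6}$ ($F = \sqrt{24} = 2 \sqrt{6} \approx 4.899$)
$F \frac{17}{-44} + U = 2 \sqrt{6} \frac{17}{-44} + \frac{1311}{986} = 2 \sqrt{6} \cdot 17 \left(- \frac{1}{44}\right) + \frac{1311}{986} = 2 \sqrt{6} \left(- \frac{17}{44}\right) + \frac{1311}{986} = - \frac{17 \sqrt{6}}{22} + \frac{1311}{986} = \frac{1311}{986} - \frac{17 \sqrt{6}}{22}$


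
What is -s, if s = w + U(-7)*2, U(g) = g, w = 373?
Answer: -359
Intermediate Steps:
s = 359 (s = 373 - 7*2 = 373 - 14 = 359)
-s = -1*359 = -359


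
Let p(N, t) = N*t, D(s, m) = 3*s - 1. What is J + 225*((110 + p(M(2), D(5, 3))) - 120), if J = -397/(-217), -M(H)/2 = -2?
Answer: 2246347/217 ≈ 10352.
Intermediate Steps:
M(H) = 4 (M(H) = -2*(-2) = 4)
D(s, m) = -1 + 3*s
J = 397/217 (J = -397*(-1/217) = 397/217 ≈ 1.8295)
J + 225*((110 + p(M(2), D(5, 3))) - 120) = 397/217 + 225*((110 + 4*(-1 + 3*5)) - 120) = 397/217 + 225*((110 + 4*(-1 + 15)) - 120) = 397/217 + 225*((110 + 4*14) - 120) = 397/217 + 225*((110 + 56) - 120) = 397/217 + 225*(166 - 120) = 397/217 + 225*46 = 397/217 + 10350 = 2246347/217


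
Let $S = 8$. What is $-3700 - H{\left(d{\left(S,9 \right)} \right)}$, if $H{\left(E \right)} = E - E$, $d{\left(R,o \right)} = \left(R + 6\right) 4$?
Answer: $-3700$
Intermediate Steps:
$d{\left(R,o \right)} = 24 + 4 R$ ($d{\left(R,o \right)} = \left(6 + R\right) 4 = 24 + 4 R$)
$H{\left(E \right)} = 0$
$-3700 - H{\left(d{\left(S,9 \right)} \right)} = -3700 - 0 = -3700 + 0 = -3700$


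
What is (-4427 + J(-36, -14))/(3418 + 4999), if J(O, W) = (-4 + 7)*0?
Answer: -233/443 ≈ -0.52596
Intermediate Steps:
J(O, W) = 0 (J(O, W) = 3*0 = 0)
(-4427 + J(-36, -14))/(3418 + 4999) = (-4427 + 0)/(3418 + 4999) = -4427/8417 = -4427*1/8417 = -233/443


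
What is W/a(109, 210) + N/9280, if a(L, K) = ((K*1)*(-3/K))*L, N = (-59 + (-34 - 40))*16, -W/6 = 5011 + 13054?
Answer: 20940903/63220 ≈ 331.24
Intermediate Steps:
W = -108390 (W = -6*(5011 + 13054) = -6*18065 = -108390)
N = -2128 (N = (-59 - 74)*16 = -133*16 = -2128)
a(L, K) = -3*L (a(L, K) = (K*(-3/K))*L = -3*L)
W/a(109, 210) + N/9280 = -108390/((-3*109)) - 2128/9280 = -108390/(-327) - 2128*1/9280 = -108390*(-1/327) - 133/580 = 36130/109 - 133/580 = 20940903/63220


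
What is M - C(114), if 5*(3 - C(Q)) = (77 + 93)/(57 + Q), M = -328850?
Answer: -56233829/171 ≈ -3.2885e+5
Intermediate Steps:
C(Q) = 3 - 34/(57 + Q) (C(Q) = 3 - (77 + 93)/(5*(57 + Q)) = 3 - 34/(57 + Q))
M - C(114) = -328850 - (137 + 3*114)/(57 + 114) = -328850 - (137 + 342)/171 = -328850 - 479/171 = -56233829/171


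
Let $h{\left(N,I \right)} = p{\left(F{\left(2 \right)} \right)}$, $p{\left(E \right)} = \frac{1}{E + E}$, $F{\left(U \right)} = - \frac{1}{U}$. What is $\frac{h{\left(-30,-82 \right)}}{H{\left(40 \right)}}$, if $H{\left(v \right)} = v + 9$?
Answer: $- \frac{1}{49} \approx -0.020408$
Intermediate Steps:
$p{\left(E \right)} = \frac{1}{2 E}$
$h{\left(N,I \right)} = -1$ ($h{\left(N,I \right)} = \frac{1}{2 \left(- \frac{1}{2}\right)} = \frac{1}{2} \left(-2\right) = -1$)
$H{\left(v \right)} = 9 + v$
$\frac{h{\left(-30,-82 \right)}}{H{\left(40 \right)}} = - \frac{1}{9 + 40} = - \frac{1}{49}$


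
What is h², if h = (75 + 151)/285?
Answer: 51076/81225 ≈ 0.62882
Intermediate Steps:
h = 226/285 (h = 226*(1/285) = 226/285 ≈ 0.79298)
h² = (226/285)² = 51076/81225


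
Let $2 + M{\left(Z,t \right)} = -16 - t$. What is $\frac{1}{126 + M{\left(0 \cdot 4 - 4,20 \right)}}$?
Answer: $\frac{1}{88} \approx 0.011364$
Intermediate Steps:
$M{\left(Z,t \right)} = -18 - t$ ($M{\left(Z,t \right)} = -2 - \left(16 + t\right) = -18 - t$)
$\frac{1}{126 + M{\left(0 \cdot 4 - 4,20 \right)}} = \frac{1}{126 - 38} = \frac{1}{88}$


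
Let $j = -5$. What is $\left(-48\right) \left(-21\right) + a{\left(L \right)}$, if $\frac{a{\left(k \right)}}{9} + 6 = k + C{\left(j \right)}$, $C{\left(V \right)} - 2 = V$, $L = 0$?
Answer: $927$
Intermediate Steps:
$C{\left(V \right)} = 2 + V$
$a{\left(k \right)} = -81 + 9 k$ ($a{\left(k \right)} = -54 + 9 \left(k + \left(2 - 5\right)\right) = -54 + 9 \left(k - 3\right) = -54 + 9 \left(-3 + k\right) = -54 + \left(-27 + 9 k\right) = -81 + 9 k$)
$\left(-48\right) \left(-21\right) + a{\left(L \right)} = \left(-48\right) \left(-21\right) + \left(-81 + 9 \cdot 0\right) = 1008 + \left(-81 + 0\right) = 1008 - 81 = 927$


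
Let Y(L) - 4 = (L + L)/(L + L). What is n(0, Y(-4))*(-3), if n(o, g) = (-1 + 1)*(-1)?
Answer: 0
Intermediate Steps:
Y(L) = 5 (Y(L) = 4 + (L + L)/(L + L) = 4 + (2*L)/((2*L)) = 4 + (2*L)*(1/(2*L)) = 4 + 1 = 5)
n(o, g) = 0 (n(o, g) = 0*(-1) = 0)
n(0, Y(-4))*(-3) = 0*(-3) = 0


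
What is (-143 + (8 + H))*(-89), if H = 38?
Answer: 8633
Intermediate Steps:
(-143 + (8 + H))*(-89) = (-143 + (8 + 38))*(-89) = (-143 + 46)*(-89) = -97*(-89) = 8633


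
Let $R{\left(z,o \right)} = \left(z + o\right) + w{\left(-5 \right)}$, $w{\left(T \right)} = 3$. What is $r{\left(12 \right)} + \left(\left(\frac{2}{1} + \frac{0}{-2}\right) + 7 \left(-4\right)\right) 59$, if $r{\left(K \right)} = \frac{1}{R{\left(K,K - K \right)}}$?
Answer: $- \frac{23009}{15} \approx -1533.9$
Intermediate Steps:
$R{\left(z,o \right)} = 3 + o + z$ ($R{\left(z,o \right)} = \left(z + o\right) + 3 = \left(o + z\right) + 3 = 3 + o + z$)
$r{\left(K \right)} = \frac{1}{3 + K}$ ($r{\left(K \right)} = \frac{1}{3 + \left(K - K\right) + K} = \frac{1}{3 + 0 + K} = \frac{1}{3 + K}$)
$r{\left(12 \right)} + \left(\left(\frac{2}{1} + \frac{0}{-2}\right) + 7 \left(-4\right)\right) 59 = \frac{1}{3 + 12} + \left(\left(\frac{2}{1} + \frac{0}{-2}\right) + 7 \left(-4\right)\right) 59 = \frac{1}{15} + \left(\left(2 \cdot 1 + 0 \left(- \frac{1}{2}\right)\right) - 28\right) 59 = \frac{1}{15} + \left(\left(2 + 0\right) - 28\right) 59 = \frac{1}{15} + \left(2 - 28\right) 59 = \frac{1}{15} - 1534 = - \frac{23009}{15}$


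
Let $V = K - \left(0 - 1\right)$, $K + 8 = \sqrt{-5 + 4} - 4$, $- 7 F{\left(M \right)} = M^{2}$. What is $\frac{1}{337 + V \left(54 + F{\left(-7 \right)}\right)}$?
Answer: $- \frac{180}{34609} - \frac{47 i}{34609} \approx -0.005201 - 0.001358 i$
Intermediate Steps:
$F{\left(M \right)} = - \frac{M^{2}}{7}$
$K = -12 + i$ ($K = -8 + \left(\sqrt{-5 + 4} - 4\right) = -8 - \left(4 - \sqrt{-1}\right) = -8 - \left(4 - i\right) = -12 + i \approx -12.0 + 1.0 i$)
$V = -11 + i$ ($V = \left(-12 + i\right) - \left(0 - 1\right) = \left(-12 + i\right) - -1 = \left(-12 + i\right) + 1 = -11 + i \approx -11.0 + 1.0 i$)
$\frac{1}{337 + V \left(54 + F{\left(-7 \right)}\right)} = \frac{1}{337 + \left(-11 + i\right) \left(54 - \frac{\left(-7\right)^{2}}{7}\right)} = \frac{1}{337 + \left(-11 + i\right) \left(54 - 7\right)} = \frac{1}{337 + \left(-11 + i\right) 47} = \frac{1}{337 - \left(517 - 47 i\right)} = \frac{1}{-180 + 47 i} = \frac{-180 - 47 i}{34609}$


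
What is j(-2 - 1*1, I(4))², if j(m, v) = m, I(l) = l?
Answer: 9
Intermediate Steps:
j(-2 - 1*1, I(4))² = (-2 - 1*1)² = (-2 - 1)² = (-3)² = 9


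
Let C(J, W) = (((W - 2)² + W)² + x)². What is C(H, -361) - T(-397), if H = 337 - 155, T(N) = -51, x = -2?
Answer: 298185981191533501495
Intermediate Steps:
H = 182
C(J, W) = (-2 + (W + (-2 + W)²)²)² (C(J, W) = (((W - 2)² + W)² - 2)² = (((-2 + W)² + W)² - 2)² = ((W + (-2 + W)²)² - 2)² = (-2 + (W + (-2 + W)²)²)²)
C(H, -361) - T(-397) = (-2 + (-361 + (-2 - 361)²)²)² - 1*(-51) = (-2 + (-361 + (-363)²)²)² + 51 = (-2 + (-361 + 131769)²)² + 51 = (-2 + 131408²)² + 51 = (-2 + 17268062464)² + 51 = 17268062462² + 51 = 298185981191533501444 + 51 = 298185981191533501495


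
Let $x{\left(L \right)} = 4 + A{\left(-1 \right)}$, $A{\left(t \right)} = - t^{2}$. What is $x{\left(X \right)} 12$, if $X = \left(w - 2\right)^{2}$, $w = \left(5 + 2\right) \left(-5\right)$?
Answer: $36$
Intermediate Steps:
$w = -35$ ($w = 7 \left(-5\right) = -35$)
$X = 1369$ ($X = \left(-35 - 2\right)^{2} = \left(-37\right)^{2} = 1369$)
$x{\left(L \right)} = 3$ ($x{\left(L \right)} = 4 - \left(-1\right)^{2} = 4 - 1 = 3$)
$x{\left(X \right)} 12 = 3 \cdot 12 = 36$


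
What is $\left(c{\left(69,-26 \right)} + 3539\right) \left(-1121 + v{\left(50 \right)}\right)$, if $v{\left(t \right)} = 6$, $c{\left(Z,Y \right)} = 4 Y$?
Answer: $-3830025$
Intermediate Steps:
$\left(c{\left(69,-26 \right)} + 3539\right) \left(-1121 + v{\left(50 \right)}\right) = \left(4 \left(-26\right) + 3539\right) \left(-1121 + 6\right) = \left(-104 + 3539\right) \left(-1115\right) = 3435 \left(-1115\right) = -3830025$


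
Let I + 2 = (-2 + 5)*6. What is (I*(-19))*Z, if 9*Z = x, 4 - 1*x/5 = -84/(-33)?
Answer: -24320/99 ≈ -245.66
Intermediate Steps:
x = 80/11 (x = 20 - (-420)/(-33) = 20 - (-420)*(-1)/33 = 20 - 5*28/11 = 20 - 140/11 = 80/11 ≈ 7.2727)
Z = 80/99 (Z = (⅑)*(80/11) = 80/99 ≈ 0.80808)
I = 16 (I = -2 + (-2 + 5)*6 = -2 + 3*6 = -2 + 18 = 16)
(I*(-19))*Z = (16*(-19))*(80/99) = -304*80/99 = -24320/99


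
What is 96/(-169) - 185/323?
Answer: -62273/54587 ≈ -1.1408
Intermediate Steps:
96/(-169) - 185/323 = 96*(-1/169) - 185*1/323 = -96/169 - 185/323 = -62273/54587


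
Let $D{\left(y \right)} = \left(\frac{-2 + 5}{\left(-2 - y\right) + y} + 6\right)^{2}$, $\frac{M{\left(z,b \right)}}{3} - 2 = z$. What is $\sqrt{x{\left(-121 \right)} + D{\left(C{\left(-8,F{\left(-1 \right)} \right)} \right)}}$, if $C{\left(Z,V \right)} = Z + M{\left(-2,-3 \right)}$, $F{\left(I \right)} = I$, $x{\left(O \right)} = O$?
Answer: $\frac{i \sqrt{403}}{2} \approx 10.037 i$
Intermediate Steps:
$M{\left(z,b \right)} = 6 + 3 z$
$C{\left(Z,V \right)} = Z$ ($C{\left(Z,V \right)} = Z + \left(6 + 3 \left(-2\right)\right) = Z + \left(6 - 6\right) = Z + 0 = Z$)
$D{\left(y \right)} = \frac{81}{4}$ ($D{\left(y \right)} = \left(\frac{3}{-2} + 6\right)^{2} = \left(3 \left(- \frac{1}{2}\right) + 6\right)^{2} = \left(- \frac{3}{2} + 6\right)^{2} = \left(\frac{9}{2}\right)^{2} = \frac{81}{4}$)
$\sqrt{x{\left(-121 \right)} + D{\left(C{\left(-8,F{\left(-1 \right)} \right)} \right)}} = \sqrt{-121 + \frac{81}{4}} = \sqrt{- \frac{403}{4}} = \frac{i \sqrt{403}}{2}$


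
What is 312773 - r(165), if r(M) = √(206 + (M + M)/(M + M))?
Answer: 312773 - 3*√23 ≈ 3.1276e+5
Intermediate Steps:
r(M) = 3*√23 (r(M) = √(206 + (2*M)/((2*M))) = √(206 + (2*M)*(1/(2*M))) = √(206 + 1) = √207 = 3*√23)
312773 - r(165) = 312773 - 3*√23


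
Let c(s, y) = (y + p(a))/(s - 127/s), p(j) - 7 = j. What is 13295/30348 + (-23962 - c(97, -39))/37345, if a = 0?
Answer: -71374512103/350657270964 ≈ -0.20354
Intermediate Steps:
p(j) = 7 + j
c(s, y) = (7 + y)/(s - 127/s) (c(s, y) = (y + (7 + 0))/(s - 127/s) = (y + 7)/(s - 127/s) = (7 + y)/(s - 127/s))
13295/30348 + (-23962 - c(97, -39))/37345 = 13295/30348 + (-23962 - 97*(7 - 39)/(-127 + 97**2))/37345 = 13295*(1/30348) + (-23962 - 97*(-32)/(-127 + 9409))*(1/37345) = 13295/30348 + (-23962 - 97*(-32)/9282)*(1/37345) = 13295/30348 + (-23962 - 1*(-1552/4641))*(1/37345) = 13295/30348 + (-23962 + 1552/4641)*(1/37345) = 13295/30348 - 111206090/4641*1/37345 = 13295/30348 - 22241218/34663629 = -71374512103/350657270964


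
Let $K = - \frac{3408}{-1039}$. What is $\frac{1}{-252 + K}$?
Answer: $- \frac{1039}{258420} \approx -0.0040206$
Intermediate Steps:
$K = \frac{3408}{1039}$ ($K = \left(-3408\right) \left(- \frac{1}{1039}\right) = \frac{3408}{1039} \approx 3.2801$)
$\frac{1}{-252 + K} = \frac{1}{-252 + \frac{3408}{1039}} = \frac{1}{- \frac{258420}{1039}} = - \frac{1039}{258420}$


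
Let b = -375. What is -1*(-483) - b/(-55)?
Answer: 5238/11 ≈ 476.18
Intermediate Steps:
-1*(-483) - b/(-55) = -1*(-483) - (-375)/(-55) = 483 - (-375)*(-1)/55 = 483 - 1*75/11 = 483 - 75/11 = 5238/11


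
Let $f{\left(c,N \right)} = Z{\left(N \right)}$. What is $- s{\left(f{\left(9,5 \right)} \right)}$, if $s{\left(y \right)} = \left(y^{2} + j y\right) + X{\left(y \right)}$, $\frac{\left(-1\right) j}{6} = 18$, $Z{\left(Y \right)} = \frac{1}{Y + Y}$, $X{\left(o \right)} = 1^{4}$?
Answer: $\frac{979}{100} \approx 9.79$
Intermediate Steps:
$X{\left(o \right)} = 1$
$Z{\left(Y \right)} = \frac{1}{2 Y}$
$j = -108$ ($j = \left(-6\right) 18 = -108$)
$f{\left(c,N \right)} = \frac{1}{2 N}$
$s{\left(y \right)} = 1 + y^{2} - 108 y$ ($s{\left(y \right)} = \left(y^{2} - 108 y\right) + 1 = 1 + y^{2} - 108 y$)
$- s{\left(f{\left(9,5 \right)} \right)} = - (1 + \left(\frac{1}{2 \cdot 5}\right)^{2} - 108 \frac{1}{2 \cdot 5}) = - (1 + \left(\frac{1}{2} \cdot \frac{1}{5}\right)^{2} - 108 \cdot \frac{1}{2} \cdot \frac{1}{5}) = - (1 + \left(\frac{1}{10}\right)^{2} - \frac{54}{5}) = - (1 + \frac{1}{100} - \frac{54}{5}) = \left(-1\right) \left(- \frac{979}{100}\right) = \frac{979}{100}$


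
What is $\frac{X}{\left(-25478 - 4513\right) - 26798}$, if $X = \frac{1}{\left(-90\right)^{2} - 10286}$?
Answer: $\frac{1}{124140754} \approx 8.0554 \cdot 10^{-9}$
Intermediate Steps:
$X = - \frac{1}{2186}$ ($X = \frac{1}{8100 - 10286} = \frac{1}{-2186} = - \frac{1}{2186} \approx -0.00045746$)
$\frac{X}{\left(-25478 - 4513\right) - 26798} = - \frac{1}{2186 \left(\left(-25478 - 4513\right) - 26798\right)} = - \frac{1}{2186 \left(-29991 - 26798\right)} = - \frac{1}{2186 \left(-56789\right)} = \left(- \frac{1}{2186}\right) \left(- \frac{1}{56789}\right) = \frac{1}{124140754}$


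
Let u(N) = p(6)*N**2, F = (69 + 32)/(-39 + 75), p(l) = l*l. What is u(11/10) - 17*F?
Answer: -3721/900 ≈ -4.1344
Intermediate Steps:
p(l) = l**2
F = 101/36 ≈ 2.8056
u(N) = 36*N**2 (u(N) = 6**2*N**2 = 36*N**2)
u(11/10) - 17*F = 36*(11/10)**2 - 17*101/36 = 36*(11*(1/10))**2 - 1717/36 = 36*(11/10)**2 - 1717/36 = 36*(121/100) - 1717/36 = 1089/25 - 1717/36 = -3721/900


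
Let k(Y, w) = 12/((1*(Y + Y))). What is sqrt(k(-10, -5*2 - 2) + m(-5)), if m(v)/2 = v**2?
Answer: sqrt(1235)/5 ≈ 7.0285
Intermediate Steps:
m(v) = 2*v**2
k(Y, w) = 6/Y (k(Y, w) = 12/((1*(2*Y))) = 12/((2*Y)) = 12*(1/(2*Y)) = 6/Y)
sqrt(k(-10, -5*2 - 2) + m(-5)) = sqrt(6/(-10) + 2*(-5)**2) = sqrt(6*(-1/10) + 2*25) = sqrt(-3/5 + 50) = sqrt(247/5) = sqrt(1235)/5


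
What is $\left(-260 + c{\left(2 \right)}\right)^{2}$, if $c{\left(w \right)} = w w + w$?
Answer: $64516$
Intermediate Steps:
$c{\left(w \right)} = w + w^{2}$ ($c{\left(w \right)} = w^{2} + w = w + w^{2}$)
$\left(-260 + c{\left(2 \right)}\right)^{2} = \left(-260 + 2 \left(1 + 2\right)\right)^{2} = \left(-260 + 2 \cdot 3\right)^{2} = \left(-260 + 6\right)^{2} = \left(-254\right)^{2} = 64516$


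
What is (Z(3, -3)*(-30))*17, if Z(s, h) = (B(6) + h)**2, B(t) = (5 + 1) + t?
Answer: -41310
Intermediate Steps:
B(t) = 6 + t
Z(s, h) = (12 + h)**2 (Z(s, h) = ((6 + 6) + h)**2 = (12 + h)**2)
(Z(3, -3)*(-30))*17 = ((12 - 3)**2*(-30))*17 = (9**2*(-30))*17 = (81*(-30))*17 = -2430*17 = -41310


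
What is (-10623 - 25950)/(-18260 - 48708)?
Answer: 36573/66968 ≈ 0.54613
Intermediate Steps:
(-10623 - 25950)/(-18260 - 48708) = -36573/(-66968) = -36573*(-1/66968) = 36573/66968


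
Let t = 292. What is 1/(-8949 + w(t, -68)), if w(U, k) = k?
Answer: -1/9017 ≈ -0.00011090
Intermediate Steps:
1/(-8949 + w(t, -68)) = 1/(-8949 - 68) = 1/(-9017) = -1/9017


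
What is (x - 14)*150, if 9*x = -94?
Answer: -11000/3 ≈ -3666.7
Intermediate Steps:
x = -94/9 (x = (⅑)*(-94) = -94/9 ≈ -10.444)
(x - 14)*150 = (-94/9 - 14)*150 = -220/9*150 = -11000/3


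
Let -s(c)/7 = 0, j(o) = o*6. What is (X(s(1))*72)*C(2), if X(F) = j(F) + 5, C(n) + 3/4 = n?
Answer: 450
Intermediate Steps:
j(o) = 6*o
C(n) = -¾ + n
s(c) = 0 (s(c) = -7*0 = 0)
X(F) = 5 + 6*F (X(F) = 6*F + 5 = 5 + 6*F)
(X(s(1))*72)*C(2) = ((5 + 6*0)*72)*(-¾ + 2) = ((5 + 0)*72)*(5/4) = (5*72)*(5/4) = 360*(5/4) = 450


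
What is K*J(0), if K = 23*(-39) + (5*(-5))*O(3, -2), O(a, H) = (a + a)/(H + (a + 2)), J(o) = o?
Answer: 0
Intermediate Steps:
O(a, H) = 2*a/(2 + H + a) (O(a, H) = (2*a)/(H + (2 + a)) = (2*a)/(2 + H + a) = 2*a/(2 + H + a))
K = -947 (K = 23*(-39) + (5*(-5))*(2*3/(2 - 2 + 3)) = -897 - 50*3/3 = -897 - 25*2 = -897 - 50 = -947)
K*J(0) = -947*0 = 0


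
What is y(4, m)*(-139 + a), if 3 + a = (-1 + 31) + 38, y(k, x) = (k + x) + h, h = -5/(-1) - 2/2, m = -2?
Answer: -444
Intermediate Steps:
h = 4 (h = -5*(-1) - 2*½ = 5 - 1 = 4)
y(k, x) = 4 + k + x (y(k, x) = (k + x) + 4 = 4 + k + x)
a = 65 (a = -3 + ((-1 + 31) + 38) = -3 + (30 + 38) = -3 + 68 = 65)
y(4, m)*(-139 + a) = (4 + 4 - 2)*(-139 + 65) = 6*(-74) = -444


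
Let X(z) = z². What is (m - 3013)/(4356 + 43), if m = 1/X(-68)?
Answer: -13932111/20340976 ≈ -0.68493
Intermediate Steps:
m = 1/4624 (m = 1/((-68)²) = 1/4624 ≈ 0.00021626)
(m - 3013)/(4356 + 43) = (1/4624 - 3013)/(4356 + 43) = -13932111/4624/4399 = -13932111/4624*1/4399 = -13932111/20340976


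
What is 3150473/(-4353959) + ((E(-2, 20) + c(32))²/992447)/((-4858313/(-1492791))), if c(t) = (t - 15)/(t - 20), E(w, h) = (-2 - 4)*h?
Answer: -724751093125934645477/1007670133949561071152 ≈ -0.71923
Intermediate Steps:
E(w, h) = -6*h
c(t) = (-15 + t)/(-20 + t)
3150473/(-4353959) + ((E(-2, 20) + c(32))²/992447)/((-4858313/(-1492791))) = 3150473/(-4353959) + ((-6*20 + (-15 + 32)/(-20 + 32))²/992447)/((-4858313/(-1492791))) = 3150473*(-1/4353959) + ((-120 + 17/12)²*(1/992447))/((-4858313*(-1/1492791))) = -3150473/4353959 + ((-120 + (1/12)*17)²*(1/992447))/(4858313/1492791) = -3150473/4353959 + ((-120 + 17/12)²*(1/992447))*(1492791/4858313) = -3150473/4353959 + ((-1423/12)²*(1/992447))*(1492791/4858313) = -3150473/4353959 + ((2024929/144)*(1/992447))*(1492791/4858313) = -3150473/4353959 + (2024929/142912368)*(1492791/4858313) = -3150473/4353959 + 1007598595613/231437671771728 = -724751093125934645477/1007670133949561071152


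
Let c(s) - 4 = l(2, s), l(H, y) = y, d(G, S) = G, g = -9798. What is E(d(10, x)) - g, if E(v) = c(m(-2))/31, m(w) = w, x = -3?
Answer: 303740/31 ≈ 9798.1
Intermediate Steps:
c(s) = 4 + s
E(v) = 2/31 (E(v) = (4 - 2)/31 = 2*(1/31) = 2/31)
E(d(10, x)) - g = 2/31 - 1*(-9798) = 2/31 + 9798 = 303740/31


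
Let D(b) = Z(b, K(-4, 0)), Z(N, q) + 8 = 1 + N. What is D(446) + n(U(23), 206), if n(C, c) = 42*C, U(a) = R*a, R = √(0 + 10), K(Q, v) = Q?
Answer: 439 + 966*√10 ≈ 3493.8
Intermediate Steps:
Z(N, q) = -7 + N (Z(N, q) = -8 + (1 + N) = -7 + N)
D(b) = -7 + b
R = √10 ≈ 3.1623
U(a) = a*√10 (U(a) = √10*a = a*√10)
D(446) + n(U(23), 206) = (-7 + 446) + 42*(23*√10) = 439 + 966*√10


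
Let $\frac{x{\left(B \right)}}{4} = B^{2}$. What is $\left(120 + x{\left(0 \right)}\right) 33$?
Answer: $3960$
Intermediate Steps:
$x{\left(B \right)} = 4 B^{2}$
$\left(120 + x{\left(0 \right)}\right) 33 = \left(120 + 4 \cdot 0^{2}\right) 33 = \left(120 + 4 \cdot 0\right) 33 = \left(120 + 0\right) 33 = 120 \cdot 33 = 3960$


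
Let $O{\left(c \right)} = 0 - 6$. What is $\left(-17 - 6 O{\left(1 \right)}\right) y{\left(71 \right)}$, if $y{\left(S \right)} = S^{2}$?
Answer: $95779$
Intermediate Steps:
$O{\left(c \right)} = -6$ ($O{\left(c \right)} = 0 - 6 = -6$)
$\left(-17 - 6 O{\left(1 \right)}\right) y{\left(71 \right)} = \left(-17 - -36\right) 71^{2} = \left(-17 + 36\right) 5041 = 19 \cdot 5041 = 95779$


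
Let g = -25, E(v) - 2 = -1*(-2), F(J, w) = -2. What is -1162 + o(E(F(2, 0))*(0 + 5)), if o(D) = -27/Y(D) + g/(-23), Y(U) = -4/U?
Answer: -23596/23 ≈ -1025.9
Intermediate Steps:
E(v) = 4 (E(v) = 2 - 1*(-2) = 2 + 2 = 4)
o(D) = 25/23 + 27*D/4 (o(D) = -27*(-D/4) - 25/(-23) = -(-27)*D/4 - 25*(-1/23) = 27*D/4 + 25/23 = 25/23 + 27*D/4)
-1162 + o(E(F(2, 0))*(0 + 5)) = -1162 + (25/23 + 27*(4*(0 + 5))/4) = -1162 + (25/23 + 27*(4*5)/4) = -1162 + (25/23 + (27/4)*20) = -1162 + (25/23 + 135) = -1162 + 3130/23 = -23596/23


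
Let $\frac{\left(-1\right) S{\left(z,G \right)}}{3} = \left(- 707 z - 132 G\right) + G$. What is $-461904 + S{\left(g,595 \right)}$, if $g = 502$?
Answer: $836673$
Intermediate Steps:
$S{\left(z,G \right)} = 393 G + 2121 z$ ($S{\left(z,G \right)} = - 3 \left(\left(- 707 z - 132 G\right) + G\right) = - 3 \left(- 707 z - 131 G\right) = 393 G + 2121 z$)
$-461904 + S{\left(g,595 \right)} = -461904 + \left(393 \cdot 595 + 2121 \cdot 502\right) = -461904 + \left(233835 + 1064742\right) = -461904 + 1298577 = 836673$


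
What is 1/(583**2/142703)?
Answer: 12973/30899 ≈ 0.41985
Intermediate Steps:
1/(583**2/142703) = 1/(339889*(1/142703)) = 1/(30899/12973) = 12973/30899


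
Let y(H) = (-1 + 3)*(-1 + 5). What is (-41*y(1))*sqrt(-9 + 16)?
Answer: -328*sqrt(7) ≈ -867.81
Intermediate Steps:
y(H) = 8 (y(H) = 2*4 = 8)
(-41*y(1))*sqrt(-9 + 16) = (-41*8)*sqrt(-9 + 16) = -328*sqrt(7)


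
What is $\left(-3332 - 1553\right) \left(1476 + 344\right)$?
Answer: $-8890700$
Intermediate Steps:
$\left(-3332 - 1553\right) \left(1476 + 344\right) = \left(-4885\right) 1820 = -8890700$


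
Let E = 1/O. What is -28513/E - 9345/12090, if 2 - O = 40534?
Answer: 931485265673/806 ≈ 1.1557e+9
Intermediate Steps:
O = -40532 (O = 2 - 1*40534 = 2 - 40534 = -40532)
E = -1/40532 (E = 1/(-40532) = -1/40532 ≈ -2.4672e-5)
-28513/E - 9345/12090 = -28513/(-1/40532) - 9345/12090 = -28513*(-40532) - 9345*1/12090 = 1155688916 - 623/806 = 931485265673/806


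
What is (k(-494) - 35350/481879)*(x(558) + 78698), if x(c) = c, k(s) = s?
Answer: -18869551899456/481879 ≈ -3.9158e+7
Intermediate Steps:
(k(-494) - 35350/481879)*(x(558) + 78698) = (-494 - 35350/481879)*(558 + 78698) = (-494 - 35350*1/481879)*79256 = (-494 - 35350/481879)*79256 = -238083576/481879*79256 = -18869551899456/481879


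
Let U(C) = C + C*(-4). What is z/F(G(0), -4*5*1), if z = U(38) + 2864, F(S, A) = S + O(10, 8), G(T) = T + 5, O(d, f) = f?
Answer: 2750/13 ≈ 211.54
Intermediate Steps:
U(C) = -3*C (U(C) = C - 4*C = -3*C)
G(T) = 5 + T
F(S, A) = 8 + S (F(S, A) = S + 8 = 8 + S)
z = 2750 (z = -3*38 + 2864 = -114 + 2864 = 2750)
z/F(G(0), -4*5*1) = 2750/(8 + (5 + 0)) = 2750/(8 + 5) = 2750/13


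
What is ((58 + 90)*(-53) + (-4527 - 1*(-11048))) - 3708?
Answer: -5031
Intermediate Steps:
((58 + 90)*(-53) + (-4527 - 1*(-11048))) - 3708 = (148*(-53) + (-4527 + 11048)) - 3708 = (-7844 + 6521) - 3708 = -1323 - 3708 = -5031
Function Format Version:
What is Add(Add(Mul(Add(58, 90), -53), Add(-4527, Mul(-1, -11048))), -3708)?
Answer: -5031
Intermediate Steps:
Add(Add(Mul(Add(58, 90), -53), Add(-4527, Mul(-1, -11048))), -3708) = Add(Add(Mul(148, -53), Add(-4527, 11048)), -3708) = Add(Add(-7844, 6521), -3708) = Add(-1323, -3708) = -5031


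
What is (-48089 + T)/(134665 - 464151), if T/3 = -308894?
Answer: 974771/329486 ≈ 2.9585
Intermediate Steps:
T = -926682 (T = 3*(-308894) = -926682)
(-48089 + T)/(134665 - 464151) = (-48089 - 926682)/(134665 - 464151) = -974771/(-329486) = -974771*(-1/329486) = 974771/329486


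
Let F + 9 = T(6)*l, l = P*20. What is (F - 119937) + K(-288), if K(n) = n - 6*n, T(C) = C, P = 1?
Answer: -118386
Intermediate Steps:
l = 20 (l = 1*20 = 20)
F = 111 (F = -9 + 6*20 = -9 + 120 = 111)
K(n) = -5*n (K(n) = n - 6*n = -5*n)
(F - 119937) + K(-288) = (111 - 119937) - 5*(-288) = -119826 + 1440 = -118386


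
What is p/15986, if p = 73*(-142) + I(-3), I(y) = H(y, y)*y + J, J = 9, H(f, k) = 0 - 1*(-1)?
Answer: -5180/7993 ≈ -0.64807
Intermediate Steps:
H(f, k) = 1 (H(f, k) = 0 + 1 = 1)
I(y) = 9 + y (I(y) = 1*y + 9 = y + 9 = 9 + y)
p = -10360 (p = 73*(-142) + (9 - 3) = -10366 + 6 = -10360)
p/15986 = -10360/15986 = -10360*1/15986 = -5180/7993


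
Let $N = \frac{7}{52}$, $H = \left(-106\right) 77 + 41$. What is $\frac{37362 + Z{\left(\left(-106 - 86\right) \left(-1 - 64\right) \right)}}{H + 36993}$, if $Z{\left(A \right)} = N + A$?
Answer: $\frac{2591791}{1501344} \approx 1.7263$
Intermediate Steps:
$H = -8121$ ($H = -8162 + 41 = -8121$)
$N = \frac{7}{52}$ ($N = 7 \cdot \frac{1}{52} = \frac{7}{52} \approx 0.13462$)
$Z{\left(A \right)} = \frac{7}{52} + A$
$\frac{37362 + Z{\left(\left(-106 - 86\right) \left(-1 - 64\right) \right)}}{H + 36993} = \frac{37362 + \left(\frac{7}{52} + \left(-106 - 86\right) \left(-1 - 64\right)\right)}{-8121 + 36993} = \frac{37362 + \left(\frac{7}{52} - -12480\right)}{28872} = \left(37362 + \left(\frac{7}{52} + 12480\right)\right) \frac{1}{28872} = \left(37362 + \frac{648967}{52}\right) \frac{1}{28872} = \frac{2591791}{52} \cdot \frac{1}{28872} = \frac{2591791}{1501344}$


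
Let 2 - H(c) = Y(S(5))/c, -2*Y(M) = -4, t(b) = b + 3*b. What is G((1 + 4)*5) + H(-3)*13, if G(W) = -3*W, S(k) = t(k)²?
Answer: -121/3 ≈ -40.333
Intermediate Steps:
t(b) = 4*b
S(k) = 16*k² (S(k) = (4*k)² = 16*k²)
Y(M) = 2 (Y(M) = -½*(-4) = 2)
H(c) = 2 - 2/c
G((1 + 4)*5) + H(-3)*13 = -3*(1 + 4)*5 + (2 - 2/(-3))*13 = -15*5 + (2 - 2*(-⅓))*13 = -3*25 + (2 + ⅔)*13 = -75 + (8/3)*13 = -75 + 104/3 = -121/3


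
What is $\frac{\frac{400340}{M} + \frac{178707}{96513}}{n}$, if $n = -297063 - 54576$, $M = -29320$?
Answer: $\frac{185546251}{5528079914118} \approx 3.3564 \cdot 10^{-5}$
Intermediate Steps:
$n = -351639$
$\frac{\frac{400340}{M} + \frac{178707}{96513}}{n} = \frac{\frac{400340}{-29320} + \frac{178707}{96513}}{-351639} = \left(400340 \left(- \frac{1}{29320}\right) + 178707 \cdot \frac{1}{96513}\right) \left(- \frac{1}{351639}\right) = \left(- \frac{20017}{1466} + \frac{59569}{32171}\right) \left(- \frac{1}{351639}\right) = \left(- \frac{556638753}{47162686}\right) \left(- \frac{1}{351639}\right) = \frac{185546251}{5528079914118}$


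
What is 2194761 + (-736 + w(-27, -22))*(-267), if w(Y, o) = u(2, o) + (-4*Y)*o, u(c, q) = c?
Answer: 3025131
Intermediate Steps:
w(Y, o) = 2 - 4*Y*o (w(Y, o) = 2 + (-4*Y)*o = 2 - 4*Y*o)
2194761 + (-736 + w(-27, -22))*(-267) = 2194761 + (-736 + (2 - 4*(-27)*(-22)))*(-267) = 2194761 + (-736 + (2 - 2376))*(-267) = 2194761 + (-736 - 2374)*(-267) = 2194761 - 3110*(-267) = 2194761 + 830370 = 3025131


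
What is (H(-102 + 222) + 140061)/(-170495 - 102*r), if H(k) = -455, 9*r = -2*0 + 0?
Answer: -139606/170495 ≈ -0.81883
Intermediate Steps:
r = 0 (r = (-2*0 + 0)/9 = (0 + 0)/9 = (⅑)*0 = 0)
(H(-102 + 222) + 140061)/(-170495 - 102*r) = (-455 + 140061)/(-170495 - 102*0) = 139606/(-170495 + 0) = 139606/(-170495) = 139606*(-1/170495) = -139606/170495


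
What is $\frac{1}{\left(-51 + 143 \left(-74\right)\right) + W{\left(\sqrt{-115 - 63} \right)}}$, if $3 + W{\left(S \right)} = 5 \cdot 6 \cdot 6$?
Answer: $- \frac{1}{10456} \approx -9.5639 \cdot 10^{-5}$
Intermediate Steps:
$W{\left(S \right)} = 177$ ($W{\left(S \right)} = -3 + 5 \cdot 6 \cdot 6 = -3 + 30 \cdot 6 = -3 + 180 = 177$)
$\frac{1}{\left(-51 + 143 \left(-74\right)\right) + W{\left(\sqrt{-115 - 63} \right)}} = \frac{1}{\left(-51 + 143 \left(-74\right)\right) + 177} = \frac{1}{\left(-51 - 10582\right) + 177} = \frac{1}{-10633 + 177} = \frac{1}{-10456} = - \frac{1}{10456}$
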